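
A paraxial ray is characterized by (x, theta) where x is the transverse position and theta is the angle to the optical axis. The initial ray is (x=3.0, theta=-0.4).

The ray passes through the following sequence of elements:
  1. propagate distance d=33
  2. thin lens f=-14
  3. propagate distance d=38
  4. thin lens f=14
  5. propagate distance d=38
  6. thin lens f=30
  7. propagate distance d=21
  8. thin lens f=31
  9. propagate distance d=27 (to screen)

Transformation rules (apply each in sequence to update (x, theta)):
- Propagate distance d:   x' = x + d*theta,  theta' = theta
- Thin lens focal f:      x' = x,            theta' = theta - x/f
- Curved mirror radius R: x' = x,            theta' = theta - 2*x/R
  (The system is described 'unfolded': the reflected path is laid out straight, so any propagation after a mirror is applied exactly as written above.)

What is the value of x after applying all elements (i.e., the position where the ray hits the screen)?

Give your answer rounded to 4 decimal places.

Initial: x=3.0000 theta=-0.4000
After 1 (propagate distance d=33): x=-10.2000 theta=-0.4000
After 2 (thin lens f=-14): x=-10.2000 theta=-79/70 (≈-1.1286)
After 3 (propagate distance d=38): x=-1858/35 (≈-53.0857) theta=-79/70 (≈-1.1286)
After 4 (thin lens f=14): x=-1858/35 (≈-53.0857) theta=261/98 (≈2.6633)
After 5 (propagate distance d=38): x=11789/245 (≈48.1184) theta=261/98 (≈2.6633)
After 6 (thin lens f=30): x=11789/245 (≈48.1184) theta=3893/3675 (≈1.0593)
After 7 (propagate distance d=21): x=86196/1225 (≈70.3641) theta=3893/3675 (≈1.0593)
After 8 (thin lens f=31): x=86196/1225 (≈70.3641) theta=-27581/22785 (≈-1.2105)
After 9 (propagate distance d=27 (to screen)): x=1430931/37975 (≈37.6809) theta=-27581/22785 (≈-1.2105)
Rounded to 4 decimal places: x = 37.6809

Answer: 37.6809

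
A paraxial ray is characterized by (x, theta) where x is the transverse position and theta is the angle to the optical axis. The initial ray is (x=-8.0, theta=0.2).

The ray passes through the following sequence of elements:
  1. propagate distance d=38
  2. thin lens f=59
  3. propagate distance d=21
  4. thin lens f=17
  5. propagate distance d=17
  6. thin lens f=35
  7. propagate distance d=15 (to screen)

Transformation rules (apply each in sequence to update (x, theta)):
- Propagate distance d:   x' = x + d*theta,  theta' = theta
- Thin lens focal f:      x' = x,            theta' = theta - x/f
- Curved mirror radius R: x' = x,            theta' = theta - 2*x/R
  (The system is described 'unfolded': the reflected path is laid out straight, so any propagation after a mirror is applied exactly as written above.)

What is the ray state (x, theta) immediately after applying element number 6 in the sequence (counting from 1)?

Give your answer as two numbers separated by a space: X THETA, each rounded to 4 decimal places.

Answer: 3.5153 -0.1256

Derivation:
Initial: x=-8.0000 theta=0.2000
After 1 (propagate distance d=38): x=-0.4000 theta=0.2000
After 2 (thin lens f=59): x=-0.4000 theta=61/295 (≈0.2068)
After 3 (propagate distance d=21): x=1163/295 (≈3.9424) theta=61/295 (≈0.2068)
After 4 (thin lens f=17): x=1163/295 (≈3.9424) theta=-126/5015 (≈-0.0251)
After 5 (propagate distance d=17): x=1037/295 (≈3.5153) theta=-126/5015 (≈-0.0251)
After 6 (thin lens f=35): x=1037/295 (≈3.5153) theta=-22039/175525 (≈-0.1256)
Rounded to 4 decimal places: x = 3.5153, theta = -0.1256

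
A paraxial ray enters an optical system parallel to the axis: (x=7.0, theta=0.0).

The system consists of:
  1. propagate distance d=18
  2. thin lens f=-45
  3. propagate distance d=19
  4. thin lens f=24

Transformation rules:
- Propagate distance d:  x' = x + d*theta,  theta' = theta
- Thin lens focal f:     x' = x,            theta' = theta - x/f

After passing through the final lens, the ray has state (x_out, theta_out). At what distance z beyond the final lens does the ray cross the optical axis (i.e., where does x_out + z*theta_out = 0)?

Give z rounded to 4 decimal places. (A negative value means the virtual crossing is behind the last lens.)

Initial: x=7.0000 theta=0.0000
After 1 (propagate distance d=18): x=7.0000 theta=0.0000
After 2 (thin lens f=-45): x=7.0000 theta=7/45 (≈0.1556)
After 3 (propagate distance d=19): x=448/45 (≈9.9556) theta=7/45 (≈0.1556)
After 4 (thin lens f=24): x=448/45 (≈9.9556) theta=-7/27 (≈-0.2593)
z_focus = -x_out/theta_out = -(448/45)/(-7/27) = 38.4000
Rounded to 4 decimal places: z = 38.4000

Answer: 38.4000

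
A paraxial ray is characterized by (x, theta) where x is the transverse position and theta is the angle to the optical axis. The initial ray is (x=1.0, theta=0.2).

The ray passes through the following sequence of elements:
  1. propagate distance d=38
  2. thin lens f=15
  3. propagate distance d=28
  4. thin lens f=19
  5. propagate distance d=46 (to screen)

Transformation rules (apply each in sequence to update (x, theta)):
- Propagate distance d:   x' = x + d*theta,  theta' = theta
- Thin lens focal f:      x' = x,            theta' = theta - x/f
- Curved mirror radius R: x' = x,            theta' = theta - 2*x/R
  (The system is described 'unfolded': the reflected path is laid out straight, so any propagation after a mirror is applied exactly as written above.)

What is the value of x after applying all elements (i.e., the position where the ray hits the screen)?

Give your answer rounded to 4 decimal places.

Initial: x=1.0000 theta=0.2000
After 1 (propagate distance d=38): x=8.6000 theta=0.2000
After 2 (thin lens f=15): x=8.6000 theta=-28/75 (≈-0.3733)
After 3 (propagate distance d=28): x=-139/75 (≈-1.8533) theta=-28/75 (≈-0.3733)
After 4 (thin lens f=19): x=-139/75 (≈-1.8533) theta=-131/475 (≈-0.2758)
After 5 (propagate distance d=46 (to screen)): x=-20719/1425 (≈-14.5396) theta=-131/475 (≈-0.2758)
Rounded to 4 decimal places: x = -14.5396

Answer: -14.5396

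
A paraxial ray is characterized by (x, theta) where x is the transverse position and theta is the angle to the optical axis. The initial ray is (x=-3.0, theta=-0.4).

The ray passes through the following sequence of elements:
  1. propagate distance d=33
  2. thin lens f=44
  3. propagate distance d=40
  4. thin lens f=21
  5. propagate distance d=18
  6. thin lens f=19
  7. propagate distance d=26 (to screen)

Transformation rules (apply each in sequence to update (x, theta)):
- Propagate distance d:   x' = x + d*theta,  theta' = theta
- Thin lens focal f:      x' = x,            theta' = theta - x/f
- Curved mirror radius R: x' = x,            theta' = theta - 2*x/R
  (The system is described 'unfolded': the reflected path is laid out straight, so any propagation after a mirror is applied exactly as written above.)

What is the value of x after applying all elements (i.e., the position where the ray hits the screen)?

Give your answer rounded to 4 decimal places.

Initial: x=-3.0000 theta=-0.4000
After 1 (propagate distance d=33): x=-16.2000 theta=-0.4000
After 2 (thin lens f=44): x=-16.2000 theta=-7/220 (≈-0.0318)
After 3 (propagate distance d=40): x=-961/55 (≈-17.4727) theta=-7/220 (≈-0.0318)
After 4 (thin lens f=21): x=-961/55 (≈-17.4727) theta=3697/4620 (≈0.8002)
After 5 (propagate distance d=18): x=-2363/770 (≈-3.0688) theta=3697/4620 (≈0.8002)
After 6 (thin lens f=19): x=-2363/770 (≈-3.0688) theta=84421/87780 (≈0.9617)
After 7 (propagate distance d=26 (to screen)): x=481391/21945 (≈21.9362) theta=84421/87780 (≈0.9617)
Rounded to 4 decimal places: x = 21.9362

Answer: 21.9362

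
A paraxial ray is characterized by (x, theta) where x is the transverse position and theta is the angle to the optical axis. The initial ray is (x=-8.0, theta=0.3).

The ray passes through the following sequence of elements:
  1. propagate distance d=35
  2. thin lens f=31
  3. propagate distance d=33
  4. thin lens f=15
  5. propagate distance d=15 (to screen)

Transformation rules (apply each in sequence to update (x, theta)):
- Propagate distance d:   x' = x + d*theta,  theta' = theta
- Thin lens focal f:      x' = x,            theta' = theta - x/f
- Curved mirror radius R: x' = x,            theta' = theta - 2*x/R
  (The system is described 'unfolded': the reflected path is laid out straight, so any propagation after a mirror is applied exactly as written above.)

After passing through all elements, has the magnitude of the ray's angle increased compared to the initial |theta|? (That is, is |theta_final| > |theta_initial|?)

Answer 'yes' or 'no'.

Answer: yes

Derivation:
Initial: x=-8.0000 theta=0.3000
After 1 (propagate distance d=35): x=2.5000 theta=0.3000
After 2 (thin lens f=31): x=2.5000 theta=34/155 (≈0.2194)
After 3 (propagate distance d=33): x=3019/310 (≈9.7387) theta=34/155 (≈0.2194)
After 4 (thin lens f=15): x=3019/310 (≈9.7387) theta=-1999/4650 (≈-0.4299)
After 5 (propagate distance d=15 (to screen)): x=102/31 (≈3.2903) theta=-1999/4650 (≈-0.4299)
|theta_initial|=0.3000 |theta_final|=1999/4650 (≈0.4299) -> increased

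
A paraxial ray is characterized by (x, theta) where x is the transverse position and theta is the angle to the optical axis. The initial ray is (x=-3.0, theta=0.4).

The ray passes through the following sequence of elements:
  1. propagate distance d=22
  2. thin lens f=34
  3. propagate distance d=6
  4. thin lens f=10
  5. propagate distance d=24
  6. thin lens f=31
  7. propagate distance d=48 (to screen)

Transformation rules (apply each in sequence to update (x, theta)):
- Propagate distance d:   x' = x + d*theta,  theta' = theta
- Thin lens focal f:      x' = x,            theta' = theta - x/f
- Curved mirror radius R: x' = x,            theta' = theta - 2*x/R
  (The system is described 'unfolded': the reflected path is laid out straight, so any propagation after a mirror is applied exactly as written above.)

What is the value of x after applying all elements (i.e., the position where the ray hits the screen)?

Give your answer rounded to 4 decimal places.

Initial: x=-3.0000 theta=0.4000
After 1 (propagate distance d=22): x=5.8000 theta=0.4000
After 2 (thin lens f=34): x=5.8000 theta=39/170 (≈0.2294)
After 3 (propagate distance d=6): x=122/17 (≈7.1765) theta=39/170 (≈0.2294)
After 4 (thin lens f=10): x=122/17 (≈7.1765) theta=-83/170 (≈-0.4882)
After 5 (propagate distance d=24): x=-386/85 (≈-4.5412) theta=-83/170 (≈-0.4882)
After 6 (thin lens f=31): x=-386/85 (≈-4.5412) theta=-1801/5270 (≈-0.3417)
After 7 (propagate distance d=48 (to screen)): x=-11038/527 (≈-20.9450) theta=-1801/5270 (≈-0.3417)
Rounded to 4 decimal places: x = -20.9450

Answer: -20.9450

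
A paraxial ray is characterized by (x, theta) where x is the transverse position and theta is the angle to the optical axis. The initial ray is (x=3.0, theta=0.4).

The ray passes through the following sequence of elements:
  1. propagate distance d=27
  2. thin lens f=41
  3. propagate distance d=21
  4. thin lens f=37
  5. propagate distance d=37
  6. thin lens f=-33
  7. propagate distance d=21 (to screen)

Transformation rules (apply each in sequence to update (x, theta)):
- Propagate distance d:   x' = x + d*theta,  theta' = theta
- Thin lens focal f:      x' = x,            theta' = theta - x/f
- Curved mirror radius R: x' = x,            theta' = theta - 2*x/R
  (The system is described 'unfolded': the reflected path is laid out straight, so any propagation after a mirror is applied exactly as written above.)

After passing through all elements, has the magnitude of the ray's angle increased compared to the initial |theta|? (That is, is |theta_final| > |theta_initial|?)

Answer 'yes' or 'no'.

Initial: x=3.0000 theta=0.4000
After 1 (propagate distance d=27): x=13.8000 theta=0.4000
After 2 (thin lens f=41): x=13.8000 theta=13/205 (≈0.0634)
After 3 (propagate distance d=21): x=3102/205 (≈15.1317) theta=13/205 (≈0.0634)
After 4 (thin lens f=37): x=3102/205 (≈15.1317) theta=-2621/7585 (≈-0.3456)
After 5 (propagate distance d=37): x=481/205 (≈2.3463) theta=-2621/7585 (≈-0.3456)
After 6 (thin lens f=-33): x=481/205 (≈2.3463) theta=-68696/250305 (≈-0.2744)
After 7 (propagate distance d=21 (to screen)): x=-57021/16687 (≈-3.4171) theta=-68696/250305 (≈-0.2744)
|theta_initial|=0.4000 |theta_final|=68696/250305 (≈0.2744) -> not increased

Answer: no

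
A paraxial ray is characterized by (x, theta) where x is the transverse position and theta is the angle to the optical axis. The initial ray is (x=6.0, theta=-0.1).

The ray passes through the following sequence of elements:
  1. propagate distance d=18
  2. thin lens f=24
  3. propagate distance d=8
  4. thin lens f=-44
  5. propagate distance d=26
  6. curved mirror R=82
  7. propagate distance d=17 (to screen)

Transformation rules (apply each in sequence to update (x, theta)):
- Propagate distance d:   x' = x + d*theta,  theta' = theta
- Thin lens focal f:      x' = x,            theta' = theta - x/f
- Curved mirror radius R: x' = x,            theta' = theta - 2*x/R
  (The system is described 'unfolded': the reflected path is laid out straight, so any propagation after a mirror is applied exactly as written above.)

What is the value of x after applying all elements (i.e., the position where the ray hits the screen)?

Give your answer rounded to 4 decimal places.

Answer: -6.2251

Derivation:
Initial: x=6.0000 theta=-0.1000
After 1 (propagate distance d=18): x=4.2000 theta=-0.1000
After 2 (thin lens f=24): x=4.2000 theta=-0.2750
After 3 (propagate distance d=8): x=2.0000 theta=-0.2750
After 4 (thin lens f=-44): x=2.0000 theta=-101/440 (≈-0.2295)
After 5 (propagate distance d=26): x=-873/220 (≈-3.9682) theta=-101/440 (≈-0.2295)
After 6 (curved mirror R=82): x=-873/220 (≈-3.9682) theta=-479/3608 (≈-0.1328)
After 7 (propagate distance d=17 (to screen)): x=-112301/18040 (≈-6.2251) theta=-479/3608 (≈-0.1328)
Rounded to 4 decimal places: x = -6.2251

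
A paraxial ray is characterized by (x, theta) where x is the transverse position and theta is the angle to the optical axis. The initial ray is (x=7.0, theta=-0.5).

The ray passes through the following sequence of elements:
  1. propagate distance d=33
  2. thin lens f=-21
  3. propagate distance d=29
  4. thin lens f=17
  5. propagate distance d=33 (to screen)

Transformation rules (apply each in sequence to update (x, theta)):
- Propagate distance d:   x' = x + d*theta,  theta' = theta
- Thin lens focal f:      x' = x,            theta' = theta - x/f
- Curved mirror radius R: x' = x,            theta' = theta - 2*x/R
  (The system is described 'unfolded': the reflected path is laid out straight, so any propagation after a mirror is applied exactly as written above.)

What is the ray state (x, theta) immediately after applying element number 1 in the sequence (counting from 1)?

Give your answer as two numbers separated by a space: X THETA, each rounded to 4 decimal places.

Initial: x=7.0000 theta=-0.5000
After 1 (propagate distance d=33): x=-9.5000 theta=-0.5000
Rounded to 4 decimal places: x = -9.5000, theta = -0.5000

Answer: -9.5000 -0.5000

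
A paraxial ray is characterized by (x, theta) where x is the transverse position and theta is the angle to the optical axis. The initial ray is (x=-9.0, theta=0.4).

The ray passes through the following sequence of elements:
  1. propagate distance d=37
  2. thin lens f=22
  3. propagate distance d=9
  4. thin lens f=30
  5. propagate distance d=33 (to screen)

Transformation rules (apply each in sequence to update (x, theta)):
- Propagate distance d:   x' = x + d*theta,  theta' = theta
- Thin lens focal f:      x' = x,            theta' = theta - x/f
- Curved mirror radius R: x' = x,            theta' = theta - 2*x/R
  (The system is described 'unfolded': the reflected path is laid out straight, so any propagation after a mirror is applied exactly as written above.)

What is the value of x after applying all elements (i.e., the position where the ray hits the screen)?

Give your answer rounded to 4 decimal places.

Initial: x=-9.0000 theta=0.4000
After 1 (propagate distance d=37): x=5.8000 theta=0.4000
After 2 (thin lens f=22): x=5.8000 theta=3/22 (≈0.1364)
After 3 (propagate distance d=9): x=773/110 (≈7.0273) theta=3/22 (≈0.1364)
After 4 (thin lens f=30): x=773/110 (≈7.0273) theta=-323/3300 (≈-0.0979)
After 5 (propagate distance d=33 (to screen)): x=4177/1100 (≈3.7973) theta=-323/3300 (≈-0.0979)
Rounded to 4 decimal places: x = 3.7973

Answer: 3.7973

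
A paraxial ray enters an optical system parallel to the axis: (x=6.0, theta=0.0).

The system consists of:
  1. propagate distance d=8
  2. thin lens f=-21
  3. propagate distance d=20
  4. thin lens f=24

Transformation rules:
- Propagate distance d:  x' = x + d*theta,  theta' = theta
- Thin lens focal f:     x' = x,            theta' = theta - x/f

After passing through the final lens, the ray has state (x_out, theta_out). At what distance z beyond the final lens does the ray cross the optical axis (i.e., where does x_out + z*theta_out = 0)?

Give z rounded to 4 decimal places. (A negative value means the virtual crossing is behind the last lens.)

Answer: 57.8824

Derivation:
Initial: x=6.0000 theta=0.0000
After 1 (propagate distance d=8): x=6.0000 theta=0.0000
After 2 (thin lens f=-21): x=6.0000 theta=2/7 (≈0.2857)
After 3 (propagate distance d=20): x=82/7 (≈11.7143) theta=2/7 (≈0.2857)
After 4 (thin lens f=24): x=82/7 (≈11.7143) theta=-17/84 (≈-0.2024)
z_focus = -x_out/theta_out = -(82/7)/(-17/84) = 984/17 ≈ 57.8824
Rounded to 4 decimal places: z = 57.8824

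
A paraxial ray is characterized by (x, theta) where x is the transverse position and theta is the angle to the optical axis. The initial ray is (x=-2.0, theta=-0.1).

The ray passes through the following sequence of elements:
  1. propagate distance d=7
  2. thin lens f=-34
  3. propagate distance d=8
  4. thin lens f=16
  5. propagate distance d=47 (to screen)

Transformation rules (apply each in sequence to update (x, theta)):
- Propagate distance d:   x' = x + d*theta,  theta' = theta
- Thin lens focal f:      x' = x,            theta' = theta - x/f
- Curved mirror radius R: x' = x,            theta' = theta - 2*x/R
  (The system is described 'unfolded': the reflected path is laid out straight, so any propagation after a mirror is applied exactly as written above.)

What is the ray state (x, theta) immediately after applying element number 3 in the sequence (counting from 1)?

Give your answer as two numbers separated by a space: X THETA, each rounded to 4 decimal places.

Answer: -4.1353 -0.1794

Derivation:
Initial: x=-2.0000 theta=-0.1000
After 1 (propagate distance d=7): x=-2.7000 theta=-0.1000
After 2 (thin lens f=-34): x=-2.7000 theta=-61/340 (≈-0.1794)
After 3 (propagate distance d=8): x=-703/170 (≈-4.1353) theta=-61/340 (≈-0.1794)
Rounded to 4 decimal places: x = -4.1353, theta = -0.1794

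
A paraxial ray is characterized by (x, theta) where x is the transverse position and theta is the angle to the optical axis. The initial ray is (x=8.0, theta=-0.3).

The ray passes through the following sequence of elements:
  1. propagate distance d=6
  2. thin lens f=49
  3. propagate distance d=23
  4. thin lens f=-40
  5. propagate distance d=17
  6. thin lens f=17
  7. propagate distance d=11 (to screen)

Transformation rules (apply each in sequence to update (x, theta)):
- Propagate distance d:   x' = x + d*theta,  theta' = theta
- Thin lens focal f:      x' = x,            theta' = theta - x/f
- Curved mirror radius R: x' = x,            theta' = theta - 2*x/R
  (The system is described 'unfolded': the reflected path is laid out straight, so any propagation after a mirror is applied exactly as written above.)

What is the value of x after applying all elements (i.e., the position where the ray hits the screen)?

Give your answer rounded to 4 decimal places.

Initial: x=8.0000 theta=-0.3000
After 1 (propagate distance d=6): x=6.2000 theta=-0.3000
After 2 (thin lens f=49): x=6.2000 theta=-209/490 (≈-0.4265)
After 3 (propagate distance d=23): x=-1769/490 (≈-3.6102) theta=-209/490 (≈-0.4265)
After 4 (thin lens f=-40): x=-1769/490 (≈-3.6102) theta=-1447/2800 (≈-0.5168)
After 5 (propagate distance d=17): x=-242953/19600 (≈-12.3956) theta=-1447/2800 (≈-0.5168)
After 6 (thin lens f=17): x=-242953/19600 (≈-12.3956) theta=1769/8330 (≈0.2124)
After 7 (propagate distance d=11 (to screen)): x=-3351841/333200 (≈-10.0595) theta=1769/8330 (≈0.2124)
Rounded to 4 decimal places: x = -10.0595

Answer: -10.0595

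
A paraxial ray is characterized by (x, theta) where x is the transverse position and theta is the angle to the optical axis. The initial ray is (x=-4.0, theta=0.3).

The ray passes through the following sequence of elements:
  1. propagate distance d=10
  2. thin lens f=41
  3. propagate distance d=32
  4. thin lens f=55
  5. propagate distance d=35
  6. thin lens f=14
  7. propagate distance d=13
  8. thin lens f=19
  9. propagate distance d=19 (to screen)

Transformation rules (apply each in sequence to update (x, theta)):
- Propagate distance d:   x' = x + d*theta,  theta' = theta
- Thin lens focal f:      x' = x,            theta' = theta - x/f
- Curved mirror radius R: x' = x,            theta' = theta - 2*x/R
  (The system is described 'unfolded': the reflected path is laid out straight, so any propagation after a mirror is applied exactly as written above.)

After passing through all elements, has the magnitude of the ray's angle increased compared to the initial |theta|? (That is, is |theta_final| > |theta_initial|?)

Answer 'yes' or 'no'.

Answer: yes

Derivation:
Initial: x=-4.0000 theta=0.3000
After 1 (propagate distance d=10): x=-1.0000 theta=0.3000
After 2 (thin lens f=41): x=-1.0000 theta=133/410 (≈0.3244)
After 3 (propagate distance d=32): x=1923/205 (≈9.3805) theta=133/410 (≈0.3244)
After 4 (thin lens f=55): x=1923/205 (≈9.3805) theta=3469/22550 (≈0.1538)
After 5 (propagate distance d=35): x=66589/4510 (≈14.7647) theta=3469/22550 (≈0.1538)
After 6 (thin lens f=14): x=66589/4510 (≈14.7647) theta=-284379/315700 (≈-0.9008)
After 7 (propagate distance d=13): x=964303/315700 (≈3.0545) theta=-284379/315700 (≈-0.9008)
After 8 (thin lens f=19): x=964303/315700 (≈3.0545) theta=-144716/136325 (≈-1.0616)
After 9 (propagate distance d=19 (to screen)): x=-5403201/315700 (≈-17.1150) theta=-144716/136325 (≈-1.0616)
|theta_initial|=0.3000 |theta_final|=144716/136325 (≈1.0616) -> increased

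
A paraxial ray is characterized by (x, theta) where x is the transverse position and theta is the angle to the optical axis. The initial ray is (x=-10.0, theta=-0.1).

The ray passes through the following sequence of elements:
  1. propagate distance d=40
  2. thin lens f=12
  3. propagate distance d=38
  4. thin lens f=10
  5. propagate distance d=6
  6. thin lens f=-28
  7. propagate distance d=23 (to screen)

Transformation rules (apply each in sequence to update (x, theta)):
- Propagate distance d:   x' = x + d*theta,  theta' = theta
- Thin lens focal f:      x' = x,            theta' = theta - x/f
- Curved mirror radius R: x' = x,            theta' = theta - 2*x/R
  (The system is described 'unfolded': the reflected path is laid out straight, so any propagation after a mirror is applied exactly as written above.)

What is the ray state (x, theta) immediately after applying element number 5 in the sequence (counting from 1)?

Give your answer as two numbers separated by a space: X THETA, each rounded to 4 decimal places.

Initial: x=-10.0000 theta=-0.1000
After 1 (propagate distance d=40): x=-14.0000 theta=-0.1000
After 2 (thin lens f=12): x=-14.0000 theta=16/15 (≈1.0667)
After 3 (propagate distance d=38): x=398/15 (≈26.5333) theta=16/15 (≈1.0667)
After 4 (thin lens f=10): x=398/15 (≈26.5333) theta=-119/75 (≈-1.5867)
After 5 (propagate distance d=6): x=1276/75 (≈17.0133) theta=-119/75 (≈-1.5867)
Rounded to 4 decimal places: x = 17.0133, theta = -1.5867

Answer: 17.0133 -1.5867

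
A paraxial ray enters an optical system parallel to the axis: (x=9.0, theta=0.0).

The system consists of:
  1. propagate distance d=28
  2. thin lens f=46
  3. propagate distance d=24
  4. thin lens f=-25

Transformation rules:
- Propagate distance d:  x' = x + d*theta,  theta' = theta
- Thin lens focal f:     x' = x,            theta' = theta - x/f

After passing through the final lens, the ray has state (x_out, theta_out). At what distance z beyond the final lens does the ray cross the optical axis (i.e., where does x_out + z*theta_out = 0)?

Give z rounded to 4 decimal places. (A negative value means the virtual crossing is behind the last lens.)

Answer: 183.3333

Derivation:
Initial: x=9.0000 theta=0.0000
After 1 (propagate distance d=28): x=9.0000 theta=0.0000
After 2 (thin lens f=46): x=9.0000 theta=-9/46 (≈-0.1957)
After 3 (propagate distance d=24): x=99/23 (≈4.3043) theta=-9/46 (≈-0.1957)
After 4 (thin lens f=-25): x=99/23 (≈4.3043) theta=-27/1150 (≈-0.0235)
z_focus = -x_out/theta_out = -(99/23)/(-27/1150) = 550/3 ≈ 183.3333
Rounded to 4 decimal places: z = 183.3333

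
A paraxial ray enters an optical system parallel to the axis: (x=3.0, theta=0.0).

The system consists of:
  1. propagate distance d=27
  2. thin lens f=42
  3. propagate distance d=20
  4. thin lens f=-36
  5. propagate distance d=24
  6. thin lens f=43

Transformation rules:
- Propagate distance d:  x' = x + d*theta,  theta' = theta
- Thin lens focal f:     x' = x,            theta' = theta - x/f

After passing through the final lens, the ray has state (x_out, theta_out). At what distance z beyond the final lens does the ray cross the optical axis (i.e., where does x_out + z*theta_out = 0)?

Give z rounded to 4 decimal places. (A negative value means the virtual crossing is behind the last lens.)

Answer: 18.5331

Derivation:
Initial: x=3.0000 theta=0.0000
After 1 (propagate distance d=27): x=3.0000 theta=0.0000
After 2 (thin lens f=42): x=3.0000 theta=-1/14 (≈-0.0714)
After 3 (propagate distance d=20): x=11/7 (≈1.5714) theta=-1/14 (≈-0.0714)
After 4 (thin lens f=-36): x=11/7 (≈1.5714) theta=-1/36 (≈-0.0278)
After 5 (propagate distance d=24): x=19/21 (≈0.9048) theta=-1/36 (≈-0.0278)
After 6 (thin lens f=43): x=19/21 (≈0.9048) theta=-529/10836 (≈-0.0488)
z_focus = -x_out/theta_out = -(19/21)/(-529/10836) = 9804/529 ≈ 18.5331
Rounded to 4 decimal places: z = 18.5331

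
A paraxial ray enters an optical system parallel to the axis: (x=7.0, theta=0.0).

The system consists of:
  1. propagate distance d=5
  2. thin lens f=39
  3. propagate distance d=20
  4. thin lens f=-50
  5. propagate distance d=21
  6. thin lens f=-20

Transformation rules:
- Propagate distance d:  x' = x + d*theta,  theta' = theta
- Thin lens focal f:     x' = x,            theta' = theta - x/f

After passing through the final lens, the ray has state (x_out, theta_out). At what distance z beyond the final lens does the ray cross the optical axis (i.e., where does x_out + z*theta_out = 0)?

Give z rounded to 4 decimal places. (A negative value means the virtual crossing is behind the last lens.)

Answer: 18.6293

Derivation:
Initial: x=7.0000 theta=0.0000
After 1 (propagate distance d=5): x=7.0000 theta=0.0000
After 2 (thin lens f=39): x=7.0000 theta=-7/39 (≈-0.1795)
After 3 (propagate distance d=20): x=133/39 (≈3.4103) theta=-7/39 (≈-0.1795)
After 4 (thin lens f=-50): x=133/39 (≈3.4103) theta=-217/1950 (≈-0.1113)
After 5 (propagate distance d=21): x=161/150 (≈1.0733) theta=-217/1950 (≈-0.1113)
After 6 (thin lens f=-20): x=161/150 (≈1.0733) theta=-749/13000 (≈-0.0576)
z_focus = -x_out/theta_out = -(161/150)/(-749/13000) = 5980/321 ≈ 18.6293
Rounded to 4 decimal places: z = 18.6293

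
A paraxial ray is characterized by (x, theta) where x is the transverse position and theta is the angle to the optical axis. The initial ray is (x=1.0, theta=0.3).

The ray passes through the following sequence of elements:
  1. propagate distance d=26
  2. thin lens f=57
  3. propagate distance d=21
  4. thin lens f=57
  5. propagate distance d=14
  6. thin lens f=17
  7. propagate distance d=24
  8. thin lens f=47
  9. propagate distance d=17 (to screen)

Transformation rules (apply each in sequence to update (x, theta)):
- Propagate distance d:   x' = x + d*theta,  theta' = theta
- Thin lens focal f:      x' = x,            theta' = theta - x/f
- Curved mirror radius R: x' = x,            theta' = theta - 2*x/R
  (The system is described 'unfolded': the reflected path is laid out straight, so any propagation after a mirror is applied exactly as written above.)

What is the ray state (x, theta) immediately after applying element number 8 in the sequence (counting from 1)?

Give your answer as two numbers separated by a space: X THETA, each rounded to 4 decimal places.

Answer: -6.0209 -0.5804

Derivation:
Initial: x=1.0000 theta=0.3000
After 1 (propagate distance d=26): x=8.8000 theta=0.3000
After 2 (thin lens f=57): x=8.8000 theta=83/570 (≈0.1456)
After 3 (propagate distance d=21): x=2253/190 (≈11.8579) theta=83/570 (≈0.1456)
After 4 (thin lens f=57): x=2253/190 (≈11.8579) theta=-338/5415 (≈-0.0624)
After 5 (propagate distance d=14): x=118957/10830 (≈10.9840) theta=-338/5415 (≈-0.0624)
After 6 (thin lens f=17): x=118957/10830 (≈10.9840) theta=-43483/61370 (≈-0.7085)
After 7 (propagate distance d=24): x=-1108507/184110 (≈-6.0209) theta=-43483/61370 (≈-0.7085)
After 8 (thin lens f=47): x=-1108507/184110 (≈-6.0209) theta=-2511298/4326585 (≈-0.5804)
Rounded to 4 decimal places: x = -6.0209, theta = -0.5804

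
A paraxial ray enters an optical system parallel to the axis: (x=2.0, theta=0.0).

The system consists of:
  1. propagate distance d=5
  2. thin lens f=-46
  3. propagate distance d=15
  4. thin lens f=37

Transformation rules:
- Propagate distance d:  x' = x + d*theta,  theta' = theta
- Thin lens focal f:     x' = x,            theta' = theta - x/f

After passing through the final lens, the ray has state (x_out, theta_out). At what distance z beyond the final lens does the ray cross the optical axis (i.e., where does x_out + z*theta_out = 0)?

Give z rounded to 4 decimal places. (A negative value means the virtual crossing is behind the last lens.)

Answer: 94.0417

Derivation:
Initial: x=2.0000 theta=0.0000
After 1 (propagate distance d=5): x=2.0000 theta=0.0000
After 2 (thin lens f=-46): x=2.0000 theta=1/23 (≈0.0435)
After 3 (propagate distance d=15): x=61/23 (≈2.6522) theta=1/23 (≈0.0435)
After 4 (thin lens f=37): x=61/23 (≈2.6522) theta=-24/851 (≈-0.0282)
z_focus = -x_out/theta_out = -(61/23)/(-24/851) = 2257/24 ≈ 94.0417
Rounded to 4 decimal places: z = 94.0417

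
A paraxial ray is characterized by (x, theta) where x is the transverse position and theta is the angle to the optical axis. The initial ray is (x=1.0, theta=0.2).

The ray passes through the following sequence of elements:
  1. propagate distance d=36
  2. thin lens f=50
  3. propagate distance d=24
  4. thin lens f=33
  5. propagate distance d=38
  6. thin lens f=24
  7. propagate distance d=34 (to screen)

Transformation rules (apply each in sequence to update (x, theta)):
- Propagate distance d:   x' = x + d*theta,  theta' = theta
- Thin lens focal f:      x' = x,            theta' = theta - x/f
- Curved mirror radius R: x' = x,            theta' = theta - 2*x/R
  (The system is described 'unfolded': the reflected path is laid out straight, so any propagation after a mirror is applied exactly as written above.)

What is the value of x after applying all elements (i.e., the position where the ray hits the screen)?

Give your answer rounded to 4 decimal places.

Answer: -8.1124

Derivation:
Initial: x=1.0000 theta=0.2000
After 1 (propagate distance d=36): x=8.2000 theta=0.2000
After 2 (thin lens f=50): x=8.2000 theta=0.0360
After 3 (propagate distance d=24): x=9.0640 theta=0.0360
After 4 (thin lens f=33): x=9.0640 theta=-179/750 (≈-0.2387)
After 5 (propagate distance d=38): x=-2/375 (≈-0.0053) theta=-179/750 (≈-0.2387)
After 6 (thin lens f=24): x=-2/375 (≈-0.0053) theta=-1073/4500 (≈-0.2384)
After 7 (propagate distance d=34 (to screen)): x=-18253/2250 (≈-8.1124) theta=-1073/4500 (≈-0.2384)
Rounded to 4 decimal places: x = -8.1124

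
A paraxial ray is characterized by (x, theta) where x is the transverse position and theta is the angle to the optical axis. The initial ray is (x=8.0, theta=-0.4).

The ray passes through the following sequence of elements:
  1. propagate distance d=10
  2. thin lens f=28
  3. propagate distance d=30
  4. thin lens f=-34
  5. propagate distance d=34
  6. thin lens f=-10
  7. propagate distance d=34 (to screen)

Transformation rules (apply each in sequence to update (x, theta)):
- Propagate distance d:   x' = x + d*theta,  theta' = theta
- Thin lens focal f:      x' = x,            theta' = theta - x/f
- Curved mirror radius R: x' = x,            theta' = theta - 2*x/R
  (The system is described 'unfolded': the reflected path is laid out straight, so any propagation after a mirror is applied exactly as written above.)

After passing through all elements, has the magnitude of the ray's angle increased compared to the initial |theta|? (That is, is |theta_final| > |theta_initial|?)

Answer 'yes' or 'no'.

Initial: x=8.0000 theta=-0.4000
After 1 (propagate distance d=10): x=4.0000 theta=-0.4000
After 2 (thin lens f=28): x=4.0000 theta=-19/35 (≈-0.5429)
After 3 (propagate distance d=30): x=-86/7 (≈-12.2857) theta=-19/35 (≈-0.5429)
After 4 (thin lens f=-34): x=-86/7 (≈-12.2857) theta=-538/595 (≈-0.9042)
After 5 (propagate distance d=34): x=-1506/35 (≈-43.0286) theta=-538/595 (≈-0.9042)
After 6 (thin lens f=-10): x=-1506/35 (≈-43.0286) theta=-2213/425 (≈-5.2071)
After 7 (propagate distance d=34 (to screen)): x=-38512/175 (≈-220.0686) theta=-2213/425 (≈-5.2071)
|theta_initial|=0.4000 |theta_final|=2213/425 (≈5.2071) -> increased

Answer: yes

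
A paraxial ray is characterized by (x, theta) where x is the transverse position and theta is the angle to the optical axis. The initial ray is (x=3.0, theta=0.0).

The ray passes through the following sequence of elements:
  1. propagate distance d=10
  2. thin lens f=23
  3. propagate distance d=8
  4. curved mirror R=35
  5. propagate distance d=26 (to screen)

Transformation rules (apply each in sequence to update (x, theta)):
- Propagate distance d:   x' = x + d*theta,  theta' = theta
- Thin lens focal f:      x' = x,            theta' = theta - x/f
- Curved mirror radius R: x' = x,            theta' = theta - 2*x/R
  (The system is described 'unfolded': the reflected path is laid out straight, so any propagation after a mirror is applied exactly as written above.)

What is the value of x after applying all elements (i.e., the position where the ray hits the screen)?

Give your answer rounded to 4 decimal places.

Answer: -4.3416

Derivation:
Initial: x=3.0000 theta=0.0000
After 1 (propagate distance d=10): x=3.0000 theta=0.0000
After 2 (thin lens f=23): x=3.0000 theta=-3/23 (≈-0.1304)
After 3 (propagate distance d=8): x=45/23 (≈1.9565) theta=-3/23 (≈-0.1304)
After 4 (curved mirror R=35): x=45/23 (≈1.9565) theta=-39/161 (≈-0.2422)
After 5 (propagate distance d=26 (to screen)): x=-699/161 (≈-4.3416) theta=-39/161 (≈-0.2422)
Rounded to 4 decimal places: x = -4.3416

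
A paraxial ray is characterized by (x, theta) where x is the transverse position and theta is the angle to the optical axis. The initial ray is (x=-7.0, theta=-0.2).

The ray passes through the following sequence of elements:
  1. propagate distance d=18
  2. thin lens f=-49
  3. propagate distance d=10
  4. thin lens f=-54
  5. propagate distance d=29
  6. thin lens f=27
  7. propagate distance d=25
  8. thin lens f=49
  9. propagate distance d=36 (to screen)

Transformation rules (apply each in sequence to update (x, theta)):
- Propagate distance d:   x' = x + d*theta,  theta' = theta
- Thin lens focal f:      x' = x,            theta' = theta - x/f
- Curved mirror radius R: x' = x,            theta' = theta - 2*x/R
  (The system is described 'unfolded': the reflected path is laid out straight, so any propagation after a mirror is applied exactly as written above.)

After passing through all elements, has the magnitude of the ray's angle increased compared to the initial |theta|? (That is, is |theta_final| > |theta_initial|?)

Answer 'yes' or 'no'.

Answer: yes

Derivation:
Initial: x=-7.0000 theta=-0.2000
After 1 (propagate distance d=18): x=-10.6000 theta=-0.2000
After 2 (thin lens f=-49): x=-10.6000 theta=-102/245 (≈-0.4163)
After 3 (propagate distance d=10): x=-3617/245 (≈-14.7633) theta=-102/245 (≈-0.4163)
After 4 (thin lens f=-54): x=-3617/245 (≈-14.7633) theta=-1825/2646 (≈-0.6897)
After 5 (propagate distance d=29): x=-459943/13230 (≈-34.7652) theta=-1825/2646 (≈-0.6897)
After 6 (thin lens f=27): x=-459943/13230 (≈-34.7652) theta=106784/178605 (≈0.5979)
After 7 (propagate distance d=25): x=-1011323/51030 (≈-19.8182) theta=106784/178605 (≈0.5979)
After 8 (thin lens f=49): x=-1011323/51030 (≈-19.8182) theta=835433/833490 (≈1.0023)
After 9 (propagate distance d=36 (to screen)): x=40671937/2500470 (≈16.2657) theta=835433/833490 (≈1.0023)
|theta_initial|=0.2000 |theta_final|=835433/833490 (≈1.0023) -> increased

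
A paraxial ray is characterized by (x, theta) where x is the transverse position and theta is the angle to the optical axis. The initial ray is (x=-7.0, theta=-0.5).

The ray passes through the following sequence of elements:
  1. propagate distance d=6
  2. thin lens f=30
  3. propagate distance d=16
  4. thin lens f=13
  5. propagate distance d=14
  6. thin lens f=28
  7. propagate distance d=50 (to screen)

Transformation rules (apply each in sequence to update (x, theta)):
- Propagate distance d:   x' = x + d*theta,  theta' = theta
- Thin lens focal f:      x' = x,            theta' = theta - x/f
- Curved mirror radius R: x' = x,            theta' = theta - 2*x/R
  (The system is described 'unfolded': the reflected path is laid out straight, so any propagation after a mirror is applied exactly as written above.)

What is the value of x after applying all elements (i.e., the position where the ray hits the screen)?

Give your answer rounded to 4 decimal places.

Initial: x=-7.0000 theta=-0.5000
After 1 (propagate distance d=6): x=-10.0000 theta=-0.5000
After 2 (thin lens f=30): x=-10.0000 theta=-1/6 (≈-0.1667)
After 3 (propagate distance d=16): x=-38/3 (≈-12.6667) theta=-1/6 (≈-0.1667)
After 4 (thin lens f=13): x=-38/3 (≈-12.6667) theta=21/26 (≈0.8077)
After 5 (propagate distance d=14): x=-53/39 (≈-1.3590) theta=21/26 (≈0.8077)
After 6 (thin lens f=28): x=-53/39 (≈-1.3590) theta=935/1092 (≈0.8562)
After 7 (propagate distance d=50 (to screen)): x=1741/42 (≈41.4524) theta=935/1092 (≈0.8562)
Rounded to 4 decimal places: x = 41.4524

Answer: 41.4524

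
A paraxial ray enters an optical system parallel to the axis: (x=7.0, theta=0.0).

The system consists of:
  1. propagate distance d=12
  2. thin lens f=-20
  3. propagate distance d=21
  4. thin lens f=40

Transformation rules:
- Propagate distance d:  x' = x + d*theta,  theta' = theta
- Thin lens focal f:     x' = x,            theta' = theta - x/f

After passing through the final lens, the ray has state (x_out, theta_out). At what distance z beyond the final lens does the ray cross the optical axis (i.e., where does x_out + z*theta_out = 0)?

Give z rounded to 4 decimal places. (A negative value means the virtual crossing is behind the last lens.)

Initial: x=7.0000 theta=0.0000
After 1 (propagate distance d=12): x=7.0000 theta=0.0000
After 2 (thin lens f=-20): x=7.0000 theta=0.3500
After 3 (propagate distance d=21): x=14.3500 theta=0.3500
After 4 (thin lens f=40): x=14.3500 theta=-7/800 (≈-0.0088)
z_focus = -x_out/theta_out = -(14.3500)/(-7/800) = 1640.0000
Rounded to 4 decimal places: z = 1640.0000

Answer: 1640.0000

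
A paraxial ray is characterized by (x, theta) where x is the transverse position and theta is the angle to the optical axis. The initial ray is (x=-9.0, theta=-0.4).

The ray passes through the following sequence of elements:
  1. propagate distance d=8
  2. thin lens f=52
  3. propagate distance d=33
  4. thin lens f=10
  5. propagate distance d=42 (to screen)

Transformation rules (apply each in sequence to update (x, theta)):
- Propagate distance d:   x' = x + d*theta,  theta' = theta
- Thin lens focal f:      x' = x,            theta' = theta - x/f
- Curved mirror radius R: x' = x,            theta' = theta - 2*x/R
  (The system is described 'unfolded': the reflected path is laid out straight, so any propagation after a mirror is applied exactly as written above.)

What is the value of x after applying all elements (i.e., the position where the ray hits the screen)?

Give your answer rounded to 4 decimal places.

Initial: x=-9.0000 theta=-0.4000
After 1 (propagate distance d=8): x=-12.2000 theta=-0.4000
After 2 (thin lens f=52): x=-12.2000 theta=-43/260 (≈-0.1654)
After 3 (propagate distance d=33): x=-4591/260 (≈-17.6577) theta=-43/260 (≈-0.1654)
After 4 (thin lens f=10): x=-4591/260 (≈-17.6577) theta=4161/2600 (≈1.6004)
After 5 (propagate distance d=42 (to screen)): x=32213/650 (≈49.5585) theta=4161/2600 (≈1.6004)
Rounded to 4 decimal places: x = 49.5585

Answer: 49.5585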